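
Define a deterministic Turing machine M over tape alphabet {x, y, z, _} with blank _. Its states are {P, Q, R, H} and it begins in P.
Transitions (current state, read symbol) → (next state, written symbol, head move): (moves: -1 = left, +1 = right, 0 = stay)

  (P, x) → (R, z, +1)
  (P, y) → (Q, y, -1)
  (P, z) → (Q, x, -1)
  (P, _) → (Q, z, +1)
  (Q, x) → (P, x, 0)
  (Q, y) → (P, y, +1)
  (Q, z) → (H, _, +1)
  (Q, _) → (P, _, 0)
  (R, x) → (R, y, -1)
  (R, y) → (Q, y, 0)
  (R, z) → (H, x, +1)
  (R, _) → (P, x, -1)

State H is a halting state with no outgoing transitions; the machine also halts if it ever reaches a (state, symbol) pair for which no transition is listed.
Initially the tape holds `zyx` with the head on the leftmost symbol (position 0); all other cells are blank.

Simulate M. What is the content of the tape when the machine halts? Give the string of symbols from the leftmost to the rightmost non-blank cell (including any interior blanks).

zzyxy

P | _[z]yx_   read z → write x, move -1, go to Q
Q | [_]xyx_   read _ → write _, move 0, go to P
P | [_]xyx_   read _ → write z, move +1, go to Q
Q | z[x]yx_   read x → write x, move 0, go to P
P | z[x]yx_   read x → write z, move +1, go to R
R | zz[y]x_   read y → write y, move 0, go to Q
Q | zz[y]x_   read y → write y, move +1, go to P
P | zzy[x]_   read x → write z, move +1, go to R
R | zzyz[_]   read _ → write x, move -1, go to P
P | zzy[z]x   read z → write x, move -1, go to Q
Q | zz[y]xx   read y → write y, move +1, go to P
P | zzy[x]x   read x → write z, move +1, go to R
R | zzyz[x]   read x → write y, move -1, go to R
R | zzy[z]y   read z → write x, move +1, go to H
H | zzyx[y]
The non-blank tape span at halt is zzyxy.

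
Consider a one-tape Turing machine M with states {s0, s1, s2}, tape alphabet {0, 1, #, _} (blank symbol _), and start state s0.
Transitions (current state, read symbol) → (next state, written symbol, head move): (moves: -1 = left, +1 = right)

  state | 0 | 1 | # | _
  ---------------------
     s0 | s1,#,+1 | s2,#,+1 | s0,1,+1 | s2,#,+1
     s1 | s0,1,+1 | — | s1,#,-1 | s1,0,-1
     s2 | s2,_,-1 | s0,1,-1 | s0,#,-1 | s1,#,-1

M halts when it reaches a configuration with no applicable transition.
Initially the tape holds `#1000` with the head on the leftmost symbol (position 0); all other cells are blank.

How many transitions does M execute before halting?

s0 | [#]1000_   read # → write 1, move +1, go to s0
s0 | 1[1]000_   read 1 → write #, move +1, go to s2
s2 | 1#[0]00_   read 0 → write _, move -1, go to s2
s2 | 1[#]_00_   read # → write #, move -1, go to s0
s0 | [1]#_00_   read 1 → write #, move +1, go to s2
s2 | #[#]_00_   read # → write #, move -1, go to s0
s0 | [#]#_00_   read # → write 1, move +1, go to s0
s0 | 1[#]_00_   read # → write 1, move +1, go to s0
s0 | 11[_]00_   read _ → write #, move +1, go to s2
s2 | 11#[0]0_   read 0 → write _, move -1, go to s2
s2 | 11[#]_0_   read # → write #, move -1, go to s0
s0 | 1[1]#_0_   read 1 → write #, move +1, go to s2
s2 | 1#[#]_0_   read # → write #, move -1, go to s0
s0 | 1[#]#_0_   read # → write 1, move +1, go to s0
s0 | 11[#]_0_   read # → write 1, move +1, go to s0
s0 | 111[_]0_   read _ → write #, move +1, go to s2
s2 | 111#[0]_   read 0 → write _, move -1, go to s2
s2 | 111[#]__   read # → write #, move -1, go to s0
s0 | 11[1]#__   read 1 → write #, move +1, go to s2
s2 | 11#[#]__   read # → write #, move -1, go to s0
s0 | 11[#]#__   read # → write 1, move +1, go to s0
s0 | 111[#]__   read # → write 1, move +1, go to s0
s0 | 1111[_]_   read _ → write #, move +1, go to s2
s2 | 1111#[_]   read _ → write #, move -1, go to s1
s1 | 1111[#]#   read # → write #, move -1, go to s1
s1 | 111[1]##
M halts after 25 transitions.

25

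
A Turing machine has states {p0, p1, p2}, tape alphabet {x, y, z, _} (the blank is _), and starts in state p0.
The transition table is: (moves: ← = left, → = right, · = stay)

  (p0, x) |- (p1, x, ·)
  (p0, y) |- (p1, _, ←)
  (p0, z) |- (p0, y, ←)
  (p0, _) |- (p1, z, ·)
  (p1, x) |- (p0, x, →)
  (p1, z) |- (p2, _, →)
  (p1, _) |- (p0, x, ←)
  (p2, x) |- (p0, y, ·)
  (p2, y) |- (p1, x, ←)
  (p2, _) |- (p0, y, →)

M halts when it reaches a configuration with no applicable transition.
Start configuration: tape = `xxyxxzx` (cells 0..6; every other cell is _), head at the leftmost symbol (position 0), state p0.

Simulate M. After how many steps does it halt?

state=p0 head=0 tape=[x]xyxxzx   (p0,x)→(p1,x,·)
state=p1 head=0 tape=[x]xyxxzx   (p1,x)→(p0,x,→)
state=p0 head=1 tape=x[x]yxxzx   (p0,x)→(p1,x,·)
state=p1 head=1 tape=x[x]yxxzx   (p1,x)→(p0,x,→)
state=p0 head=2 tape=xx[y]xxzx   (p0,y)→(p1,_,←)
state=p1 head=1 tape=x[x]_xxzx   (p1,x)→(p0,x,→)
state=p0 head=2 tape=xx[_]xxzx   (p0,_)→(p1,z,·)
state=p1 head=2 tape=xx[z]xxzx   (p1,z)→(p2,_,→)
state=p2 head=3 tape=xx_[x]xzx   (p2,x)→(p0,y,·)
state=p0 head=3 tape=xx_[y]xzx   (p0,y)→(p1,_,←)
state=p1 head=2 tape=xx[_]_xzx   (p1,_)→(p0,x,←)
state=p0 head=1 tape=x[x]x_xzx   (p0,x)→(p1,x,·)
state=p1 head=1 tape=x[x]x_xzx   (p1,x)→(p0,x,→)
state=p0 head=2 tape=xx[x]_xzx   (p0,x)→(p1,x,·)
state=p1 head=2 tape=xx[x]_xzx   (p1,x)→(p0,x,→)
state=p0 head=3 tape=xxx[_]xzx   (p0,_)→(p1,z,·)
state=p1 head=3 tape=xxx[z]xzx   (p1,z)→(p2,_,→)
state=p2 head=4 tape=xxx_[x]zx   (p2,x)→(p0,y,·)
state=p0 head=4 tape=xxx_[y]zx   (p0,y)→(p1,_,←)
state=p1 head=3 tape=xxx[_]_zx   (p1,_)→(p0,x,←)
state=p0 head=2 tape=xx[x]x_zx   (p0,x)→(p1,x,·)
state=p1 head=2 tape=xx[x]x_zx   (p1,x)→(p0,x,→)
state=p0 head=3 tape=xxx[x]_zx   (p0,x)→(p1,x,·)
state=p1 head=3 tape=xxx[x]_zx   (p1,x)→(p0,x,→)
state=p0 head=4 tape=xxxx[_]zx   (p0,_)→(p1,z,·)
state=p1 head=4 tape=xxxx[z]zx   (p1,z)→(p2,_,→)
state=p2 head=5 tape=xxxx_[z]x
M halts after 26 transitions.

26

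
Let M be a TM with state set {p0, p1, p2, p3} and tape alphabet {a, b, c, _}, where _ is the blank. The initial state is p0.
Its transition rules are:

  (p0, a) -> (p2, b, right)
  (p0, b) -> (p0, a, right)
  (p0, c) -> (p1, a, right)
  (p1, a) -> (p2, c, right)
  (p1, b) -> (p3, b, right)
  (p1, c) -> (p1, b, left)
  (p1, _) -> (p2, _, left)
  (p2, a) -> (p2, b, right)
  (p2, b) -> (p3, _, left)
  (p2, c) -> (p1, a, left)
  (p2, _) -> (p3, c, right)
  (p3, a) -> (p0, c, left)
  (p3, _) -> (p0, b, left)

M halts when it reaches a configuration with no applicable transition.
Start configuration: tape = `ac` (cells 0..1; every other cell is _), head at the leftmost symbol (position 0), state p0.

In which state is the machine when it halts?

p0

state=p0 head=0 tape=[a]c____   (p0,a)→(p2,b,right)
state=p2 head=1 tape=b[c]____   (p2,c)→(p1,a,left)
state=p1 head=0 tape=[b]a____   (p1,b)→(p3,b,right)
state=p3 head=1 tape=b[a]____   (p3,a)→(p0,c,left)
state=p0 head=0 tape=[b]c____   (p0,b)→(p0,a,right)
state=p0 head=1 tape=a[c]____   (p0,c)→(p1,a,right)
state=p1 head=2 tape=aa[_]___   (p1,_)→(p2,_,left)
state=p2 head=1 tape=a[a]____   (p2,a)→(p2,b,right)
state=p2 head=2 tape=ab[_]___   (p2,_)→(p3,c,right)
state=p3 head=3 tape=abc[_]__   (p3,_)→(p0,b,left)
state=p0 head=2 tape=ab[c]b__   (p0,c)→(p1,a,right)
state=p1 head=3 tape=aba[b]__   (p1,b)→(p3,b,right)
state=p3 head=4 tape=abab[_]_   (p3,_)→(p0,b,left)
state=p0 head=3 tape=aba[b]b_   (p0,b)→(p0,a,right)
state=p0 head=4 tape=abaa[b]_   (p0,b)→(p0,a,right)
state=p0 head=5 tape=abaaa[_]
No transition is defined for (p0, _); M halts in state p0.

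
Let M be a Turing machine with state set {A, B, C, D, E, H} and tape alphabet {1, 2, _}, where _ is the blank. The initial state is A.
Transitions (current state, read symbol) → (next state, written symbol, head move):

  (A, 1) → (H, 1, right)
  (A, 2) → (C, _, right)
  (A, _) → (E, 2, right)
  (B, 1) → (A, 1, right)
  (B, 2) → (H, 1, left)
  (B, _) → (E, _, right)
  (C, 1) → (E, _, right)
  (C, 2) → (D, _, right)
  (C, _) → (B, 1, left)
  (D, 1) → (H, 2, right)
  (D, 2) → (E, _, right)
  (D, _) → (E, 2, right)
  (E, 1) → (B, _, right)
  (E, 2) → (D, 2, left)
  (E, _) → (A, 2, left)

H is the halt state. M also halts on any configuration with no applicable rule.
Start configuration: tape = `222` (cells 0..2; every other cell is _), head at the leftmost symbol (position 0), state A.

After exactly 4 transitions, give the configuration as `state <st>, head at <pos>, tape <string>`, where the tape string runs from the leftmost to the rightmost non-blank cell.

A | [2]22_   read 2 → write _, move right, go to C
C | _[2]2_   read 2 → write _, move right, go to D
D | __[2]_   read 2 → write _, move right, go to E
E | ___[_]   read _ → write 2, move left, go to A
A | __[_]2
After 4 steps: state A, head at 2, tape 2.

state A, head at 2, tape 2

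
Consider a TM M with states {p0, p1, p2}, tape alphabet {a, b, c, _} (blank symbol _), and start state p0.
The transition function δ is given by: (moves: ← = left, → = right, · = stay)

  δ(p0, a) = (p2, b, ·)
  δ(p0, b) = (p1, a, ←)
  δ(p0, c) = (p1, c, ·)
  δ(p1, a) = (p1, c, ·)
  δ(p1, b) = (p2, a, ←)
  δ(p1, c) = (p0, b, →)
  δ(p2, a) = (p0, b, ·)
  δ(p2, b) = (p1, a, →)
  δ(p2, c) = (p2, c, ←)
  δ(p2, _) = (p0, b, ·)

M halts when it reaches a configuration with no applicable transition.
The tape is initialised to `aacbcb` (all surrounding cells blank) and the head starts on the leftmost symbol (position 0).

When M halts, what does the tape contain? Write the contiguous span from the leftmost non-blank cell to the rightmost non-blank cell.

state=p0 head=0 tape=[a]acbcb_   (p0,a)→(p2,b,·)
state=p2 head=0 tape=[b]acbcb_   (p2,b)→(p1,a,→)
state=p1 head=1 tape=a[a]cbcb_   (p1,a)→(p1,c,·)
state=p1 head=1 tape=a[c]cbcb_   (p1,c)→(p0,b,→)
state=p0 head=2 tape=ab[c]bcb_   (p0,c)→(p1,c,·)
state=p1 head=2 tape=ab[c]bcb_   (p1,c)→(p0,b,→)
state=p0 head=3 tape=abb[b]cb_   (p0,b)→(p1,a,←)
state=p1 head=2 tape=ab[b]acb_   (p1,b)→(p2,a,←)
state=p2 head=1 tape=a[b]aacb_   (p2,b)→(p1,a,→)
state=p1 head=2 tape=aa[a]acb_   (p1,a)→(p1,c,·)
state=p1 head=2 tape=aa[c]acb_   (p1,c)→(p0,b,→)
state=p0 head=3 tape=aab[a]cb_   (p0,a)→(p2,b,·)
state=p2 head=3 tape=aab[b]cb_   (p2,b)→(p1,a,→)
state=p1 head=4 tape=aaba[c]b_   (p1,c)→(p0,b,→)
state=p0 head=5 tape=aabab[b]_   (p0,b)→(p1,a,←)
state=p1 head=4 tape=aaba[b]a_   (p1,b)→(p2,a,←)
state=p2 head=3 tape=aab[a]aa_   (p2,a)→(p0,b,·)
state=p0 head=3 tape=aab[b]aa_   (p0,b)→(p1,a,←)
state=p1 head=2 tape=aa[b]aaa_   (p1,b)→(p2,a,←)
state=p2 head=1 tape=a[a]aaaa_   (p2,a)→(p0,b,·)
state=p0 head=1 tape=a[b]aaaa_   (p0,b)→(p1,a,←)
state=p1 head=0 tape=[a]aaaaa_   (p1,a)→(p1,c,·)
state=p1 head=0 tape=[c]aaaaa_   (p1,c)→(p0,b,→)
state=p0 head=1 tape=b[a]aaaa_   (p0,a)→(p2,b,·)
state=p2 head=1 tape=b[b]aaaa_   (p2,b)→(p1,a,→)
state=p1 head=2 tape=ba[a]aaa_   (p1,a)→(p1,c,·)
state=p1 head=2 tape=ba[c]aaa_   (p1,c)→(p0,b,→)
state=p0 head=3 tape=bab[a]aa_   (p0,a)→(p2,b,·)
state=p2 head=3 tape=bab[b]aa_   (p2,b)→(p1,a,→)
state=p1 head=4 tape=baba[a]a_   (p1,a)→(p1,c,·)
state=p1 head=4 tape=baba[c]a_   (p1,c)→(p0,b,→)
state=p0 head=5 tape=babab[a]_   (p0,a)→(p2,b,·)
state=p2 head=5 tape=babab[b]_   (p2,b)→(p1,a,→)
state=p1 head=6 tape=bababa[_]
The non-blank tape span at halt is bababa.

bababa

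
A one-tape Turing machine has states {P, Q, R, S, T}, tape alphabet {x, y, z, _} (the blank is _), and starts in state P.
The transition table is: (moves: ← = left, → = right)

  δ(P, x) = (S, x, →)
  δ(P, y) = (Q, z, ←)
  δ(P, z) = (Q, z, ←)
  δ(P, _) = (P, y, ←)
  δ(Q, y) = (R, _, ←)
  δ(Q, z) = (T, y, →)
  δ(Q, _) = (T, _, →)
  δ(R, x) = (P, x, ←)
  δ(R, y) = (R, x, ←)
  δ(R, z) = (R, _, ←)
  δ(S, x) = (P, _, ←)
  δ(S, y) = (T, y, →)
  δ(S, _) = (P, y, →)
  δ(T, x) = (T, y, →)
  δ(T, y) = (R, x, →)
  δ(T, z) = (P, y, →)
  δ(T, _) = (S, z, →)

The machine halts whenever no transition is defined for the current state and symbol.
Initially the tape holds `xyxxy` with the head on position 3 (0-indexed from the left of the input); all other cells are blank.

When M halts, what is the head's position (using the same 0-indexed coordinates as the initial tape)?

4

state=P head=3 tape=xyx[x]y___   (P,x)→(S,x,→)
state=S head=4 tape=xyxx[y]___   (S,y)→(T,y,→)
state=T head=5 tape=xyxxy[_]__   (T,_)→(S,z,→)
state=S head=6 tape=xyxxyz[_]_   (S,_)→(P,y,→)
state=P head=7 tape=xyxxyzy[_]   (P,_)→(P,y,←)
state=P head=6 tape=xyxxyz[y]y   (P,y)→(Q,z,←)
state=Q head=5 tape=xyxxy[z]zy   (Q,z)→(T,y,→)
state=T head=6 tape=xyxxyy[z]y   (T,z)→(P,y,→)
state=P head=7 tape=xyxxyyy[y]   (P,y)→(Q,z,←)
state=Q head=6 tape=xyxxyy[y]z   (Q,y)→(R,_,←)
state=R head=5 tape=xyxxy[y]_z   (R,y)→(R,x,←)
state=R head=4 tape=xyxx[y]x_z   (R,y)→(R,x,←)
state=R head=3 tape=xyx[x]xx_z   (R,x)→(P,x,←)
state=P head=2 tape=xy[x]xxx_z   (P,x)→(S,x,→)
state=S head=3 tape=xyx[x]xx_z   (S,x)→(P,_,←)
state=P head=2 tape=xy[x]_xx_z   (P,x)→(S,x,→)
state=S head=3 tape=xyx[_]xx_z   (S,_)→(P,y,→)
state=P head=4 tape=xyxy[x]x_z   (P,x)→(S,x,→)
state=S head=5 tape=xyxyx[x]_z   (S,x)→(P,_,←)
state=P head=4 tape=xyxy[x]__z   (P,x)→(S,x,→)
state=S head=5 tape=xyxyx[_]_z   (S,_)→(P,y,→)
state=P head=6 tape=xyxyxy[_]z   (P,_)→(P,y,←)
state=P head=5 tape=xyxyx[y]yz   (P,y)→(Q,z,←)
state=Q head=4 tape=xyxy[x]zyz
At halt the head is at cell 4.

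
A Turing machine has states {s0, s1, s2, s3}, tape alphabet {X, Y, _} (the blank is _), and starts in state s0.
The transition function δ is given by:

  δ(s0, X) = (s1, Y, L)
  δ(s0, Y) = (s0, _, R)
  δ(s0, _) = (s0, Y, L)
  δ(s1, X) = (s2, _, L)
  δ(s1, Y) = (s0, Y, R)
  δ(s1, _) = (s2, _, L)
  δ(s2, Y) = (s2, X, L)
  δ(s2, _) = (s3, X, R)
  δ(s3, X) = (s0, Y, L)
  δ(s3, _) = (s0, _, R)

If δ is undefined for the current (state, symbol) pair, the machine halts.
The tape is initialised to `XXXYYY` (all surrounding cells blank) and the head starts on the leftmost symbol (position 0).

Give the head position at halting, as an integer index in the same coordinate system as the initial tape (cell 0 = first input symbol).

-2

s0 | __[X]XXYYY_   read X → write Y, move L, go to s1
s1 | _[_]YXXYYY_   read _ → write _, move L, go to s2
s2 | [_]_YXXYYY_   read _ → write X, move R, go to s3
s3 | X[_]YXXYYY_   read _ → write _, move R, go to s0
s0 | X_[Y]XXYYY_   read Y → write _, move R, go to s0
s0 | X__[X]XYYY_   read X → write Y, move L, go to s1
s1 | X_[_]YXYYY_   read _ → write _, move L, go to s2
s2 | X[_]_YXYYY_   read _ → write X, move R, go to s3
s3 | XX[_]YXYYY_   read _ → write _, move R, go to s0
s0 | XX_[Y]XYYY_   read Y → write _, move R, go to s0
s0 | XX__[X]YYY_   read X → write Y, move L, go to s1
s1 | XX_[_]YYYY_   read _ → write _, move L, go to s2
s2 | XX[_]_YYYY_   read _ → write X, move R, go to s3
s3 | XXX[_]YYYY_   read _ → write _, move R, go to s0
s0 | XXX_[Y]YYY_   read Y → write _, move R, go to s0
s0 | XXX__[Y]YY_   read Y → write _, move R, go to s0
s0 | XXX___[Y]Y_   read Y → write _, move R, go to s0
s0 | XXX____[Y]_   read Y → write _, move R, go to s0
s0 | XXX_____[_]   read _ → write Y, move L, go to s0
s0 | XXX____[_]Y   read _ → write Y, move L, go to s0
s0 | XXX___[_]YY   read _ → write Y, move L, go to s0
s0 | XXX__[_]YYY   read _ → write Y, move L, go to s0
s0 | XXX_[_]YYYY   read _ → write Y, move L, go to s0
s0 | XXX[_]YYYYY   read _ → write Y, move L, go to s0
s0 | XX[X]YYYYYY   read X → write Y, move L, go to s1
s1 | X[X]YYYYYYY   read X → write _, move L, go to s2
s2 | [X]_YYYYYYY
At halt the head is at cell -2.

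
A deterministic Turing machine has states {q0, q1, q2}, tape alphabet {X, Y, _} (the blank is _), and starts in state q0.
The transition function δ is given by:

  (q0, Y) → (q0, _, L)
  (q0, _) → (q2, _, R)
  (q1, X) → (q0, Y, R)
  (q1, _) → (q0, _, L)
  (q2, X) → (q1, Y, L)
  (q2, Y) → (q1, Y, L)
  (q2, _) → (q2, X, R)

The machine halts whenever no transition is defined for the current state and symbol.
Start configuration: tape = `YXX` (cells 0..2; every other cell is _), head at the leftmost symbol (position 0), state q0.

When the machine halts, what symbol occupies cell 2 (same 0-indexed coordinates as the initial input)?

_

q0 | _[Y]XX   read Y → write _, move L, go to q0
q0 | [_]_XX   read _ → write _, move R, go to q2
q2 | _[_]XX   read _ → write X, move R, go to q2
q2 | _X[X]X   read X → write Y, move L, go to q1
q1 | _[X]YX   read X → write Y, move R, go to q0
q0 | _Y[Y]X   read Y → write _, move L, go to q0
q0 | _[Y]_X   read Y → write _, move L, go to q0
q0 | [_]__X   read _ → write _, move R, go to q2
q2 | _[_]_X   read _ → write X, move R, go to q2
q2 | _X[_]X   read _ → write X, move R, go to q2
q2 | _XX[X]   read X → write Y, move L, go to q1
q1 | _X[X]Y   read X → write Y, move R, go to q0
q0 | _XY[Y]   read Y → write _, move L, go to q0
q0 | _X[Y]_   read Y → write _, move L, go to q0
q0 | _[X]__
Cell 2 holds _ when M halts.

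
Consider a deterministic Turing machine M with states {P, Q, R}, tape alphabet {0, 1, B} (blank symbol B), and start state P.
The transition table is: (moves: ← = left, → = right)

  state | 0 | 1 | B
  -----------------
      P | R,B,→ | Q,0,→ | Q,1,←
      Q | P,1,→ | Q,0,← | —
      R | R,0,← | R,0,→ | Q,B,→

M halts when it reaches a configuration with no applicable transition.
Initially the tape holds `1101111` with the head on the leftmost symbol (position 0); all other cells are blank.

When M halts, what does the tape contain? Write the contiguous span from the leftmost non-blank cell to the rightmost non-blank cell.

1B11B00

state=P head=0 tape=[1]101111BB   (P,1)→(Q,0,→)
state=Q head=1 tape=0[1]01111BB   (Q,1)→(Q,0,←)
state=Q head=0 tape=[0]001111BB   (Q,0)→(P,1,→)
state=P head=1 tape=1[0]01111BB   (P,0)→(R,B,→)
state=R head=2 tape=1B[0]1111BB   (R,0)→(R,0,←)
state=R head=1 tape=1[B]01111BB   (R,B)→(Q,B,→)
state=Q head=2 tape=1B[0]1111BB   (Q,0)→(P,1,→)
state=P head=3 tape=1B1[1]111BB   (P,1)→(Q,0,→)
state=Q head=4 tape=1B10[1]11BB   (Q,1)→(Q,0,←)
state=Q head=3 tape=1B1[0]011BB   (Q,0)→(P,1,→)
state=P head=4 tape=1B11[0]11BB   (P,0)→(R,B,→)
state=R head=5 tape=1B11B[1]1BB   (R,1)→(R,0,→)
state=R head=6 tape=1B11B0[1]BB   (R,1)→(R,0,→)
state=R head=7 tape=1B11B00[B]B   (R,B)→(Q,B,→)
state=Q head=8 tape=1B11B00B[B]
The non-blank tape span at halt is 1B11B00.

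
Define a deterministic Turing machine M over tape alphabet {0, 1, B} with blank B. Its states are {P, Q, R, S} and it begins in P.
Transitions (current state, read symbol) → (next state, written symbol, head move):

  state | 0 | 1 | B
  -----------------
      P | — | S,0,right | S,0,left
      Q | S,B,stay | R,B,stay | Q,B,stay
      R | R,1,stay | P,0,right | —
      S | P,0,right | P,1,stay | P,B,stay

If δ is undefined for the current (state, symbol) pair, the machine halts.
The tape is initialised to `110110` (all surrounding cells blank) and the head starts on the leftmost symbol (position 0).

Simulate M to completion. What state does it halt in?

P

state=P head=0 tape=[1]10110B   (P,1)→(S,0,right)
state=S head=1 tape=0[1]0110B   (S,1)→(P,1,stay)
state=P head=1 tape=0[1]0110B   (P,1)→(S,0,right)
state=S head=2 tape=00[0]110B   (S,0)→(P,0,right)
state=P head=3 tape=000[1]10B   (P,1)→(S,0,right)
state=S head=4 tape=0000[1]0B   (S,1)→(P,1,stay)
state=P head=4 tape=0000[1]0B   (P,1)→(S,0,right)
state=S head=5 tape=00000[0]B   (S,0)→(P,0,right)
state=P head=6 tape=000000[B]   (P,B)→(S,0,left)
state=S head=5 tape=00000[0]0   (S,0)→(P,0,right)
state=P head=6 tape=000000[0]
No transition is defined for (P, 0); M halts in state P.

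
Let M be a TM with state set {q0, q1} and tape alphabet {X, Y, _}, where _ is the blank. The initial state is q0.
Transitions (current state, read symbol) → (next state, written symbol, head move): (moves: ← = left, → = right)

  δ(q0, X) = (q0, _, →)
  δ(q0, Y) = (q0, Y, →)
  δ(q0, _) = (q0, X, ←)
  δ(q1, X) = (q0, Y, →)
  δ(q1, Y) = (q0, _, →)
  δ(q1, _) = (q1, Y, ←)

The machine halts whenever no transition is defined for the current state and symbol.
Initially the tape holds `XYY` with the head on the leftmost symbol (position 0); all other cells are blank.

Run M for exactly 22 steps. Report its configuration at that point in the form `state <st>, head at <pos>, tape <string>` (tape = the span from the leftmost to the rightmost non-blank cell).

state q0, head at 2, tape YYXXXX

state=q0 head=0 tape=[X]YY____   (q0,X)→(q0,_,→)
state=q0 head=1 tape=_[Y]Y____   (q0,Y)→(q0,Y,→)
state=q0 head=2 tape=_Y[Y]____   (q0,Y)→(q0,Y,→)
state=q0 head=3 tape=_YY[_]___   (q0,_)→(q0,X,←)
state=q0 head=2 tape=_Y[Y]X___   (q0,Y)→(q0,Y,→)
state=q0 head=3 tape=_YY[X]___   (q0,X)→(q0,_,→)
state=q0 head=4 tape=_YY_[_]__   (q0,_)→(q0,X,←)
state=q0 head=3 tape=_YY[_]X__   (q0,_)→(q0,X,←)
state=q0 head=2 tape=_Y[Y]XX__   (q0,Y)→(q0,Y,→)
state=q0 head=3 tape=_YY[X]X__   (q0,X)→(q0,_,→)
state=q0 head=4 tape=_YY_[X]__   (q0,X)→(q0,_,→)
state=q0 head=5 tape=_YY__[_]_   (q0,_)→(q0,X,←)
state=q0 head=4 tape=_YY_[_]X_   (q0,_)→(q0,X,←)
state=q0 head=3 tape=_YY[_]XX_   (q0,_)→(q0,X,←)
state=q0 head=2 tape=_Y[Y]XXX_   (q0,Y)→(q0,Y,→)
state=q0 head=3 tape=_YY[X]XX_   (q0,X)→(q0,_,→)
state=q0 head=4 tape=_YY_[X]X_   (q0,X)→(q0,_,→)
state=q0 head=5 tape=_YY__[X]_   (q0,X)→(q0,_,→)
state=q0 head=6 tape=_YY___[_]   (q0,_)→(q0,X,←)
state=q0 head=5 tape=_YY__[_]X   (q0,_)→(q0,X,←)
state=q0 head=4 tape=_YY_[_]XX   (q0,_)→(q0,X,←)
state=q0 head=3 tape=_YY[_]XXX   (q0,_)→(q0,X,←)
state=q0 head=2 tape=_Y[Y]XXXX
After 22 steps: state q0, head at 2, tape YYXXXX.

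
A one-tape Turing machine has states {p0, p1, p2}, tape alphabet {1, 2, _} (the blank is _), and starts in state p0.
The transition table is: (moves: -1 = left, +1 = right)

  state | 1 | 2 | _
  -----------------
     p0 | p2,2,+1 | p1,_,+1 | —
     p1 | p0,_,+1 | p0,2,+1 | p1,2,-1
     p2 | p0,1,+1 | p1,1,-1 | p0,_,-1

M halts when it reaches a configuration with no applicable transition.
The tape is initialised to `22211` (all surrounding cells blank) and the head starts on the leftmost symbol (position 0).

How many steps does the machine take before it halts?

p0 | [2]2211__   read 2 → write _, move +1, go to p1
p1 | _[2]211__   read 2 → write 2, move +1, go to p0
p0 | _2[2]11__   read 2 → write _, move +1, go to p1
p1 | _2_[1]1__   read 1 → write _, move +1, go to p0
p0 | _2__[1]__   read 1 → write 2, move +1, go to p2
p2 | _2__2[_]_   read _ → write _, move -1, go to p0
p0 | _2__[2]__   read 2 → write _, move +1, go to p1
p1 | _2___[_]_   read _ → write 2, move -1, go to p1
p1 | _2__[_]2_   read _ → write 2, move -1, go to p1
p1 | _2_[_]22_   read _ → write 2, move -1, go to p1
p1 | _2[_]222_   read _ → write 2, move -1, go to p1
p1 | _[2]2222_   read 2 → write 2, move +1, go to p0
p0 | _2[2]222_   read 2 → write _, move +1, go to p1
p1 | _2_[2]22_   read 2 → write 2, move +1, go to p0
p0 | _2_2[2]2_   read 2 → write _, move +1, go to p1
p1 | _2_2_[2]_   read 2 → write 2, move +1, go to p0
p0 | _2_2_2[_]
M halts after 16 transitions.

16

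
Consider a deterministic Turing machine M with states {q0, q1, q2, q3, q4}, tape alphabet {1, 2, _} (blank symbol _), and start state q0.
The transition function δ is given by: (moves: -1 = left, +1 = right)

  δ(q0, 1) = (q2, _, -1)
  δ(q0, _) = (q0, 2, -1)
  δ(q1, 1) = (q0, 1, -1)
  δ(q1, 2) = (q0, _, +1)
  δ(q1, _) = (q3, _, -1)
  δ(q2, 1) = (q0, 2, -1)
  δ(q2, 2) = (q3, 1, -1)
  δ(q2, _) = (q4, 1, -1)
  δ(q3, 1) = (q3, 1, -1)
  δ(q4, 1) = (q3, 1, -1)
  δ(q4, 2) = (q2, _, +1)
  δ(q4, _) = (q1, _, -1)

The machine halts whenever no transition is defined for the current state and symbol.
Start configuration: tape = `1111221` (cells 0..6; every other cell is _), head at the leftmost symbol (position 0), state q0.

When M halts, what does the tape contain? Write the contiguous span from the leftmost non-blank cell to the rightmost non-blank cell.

q0 | ____[1]111221   read 1 → write _, move -1, go to q2
q2 | ___[_]_111221   read _ → write 1, move -1, go to q4
q4 | __[_]1_111221   read _ → write _, move -1, go to q1
q1 | _[_]_1_111221   read _ → write _, move -1, go to q3
q3 | [_]__1_111221
The non-blank tape span at halt is 1_111221.

1_111221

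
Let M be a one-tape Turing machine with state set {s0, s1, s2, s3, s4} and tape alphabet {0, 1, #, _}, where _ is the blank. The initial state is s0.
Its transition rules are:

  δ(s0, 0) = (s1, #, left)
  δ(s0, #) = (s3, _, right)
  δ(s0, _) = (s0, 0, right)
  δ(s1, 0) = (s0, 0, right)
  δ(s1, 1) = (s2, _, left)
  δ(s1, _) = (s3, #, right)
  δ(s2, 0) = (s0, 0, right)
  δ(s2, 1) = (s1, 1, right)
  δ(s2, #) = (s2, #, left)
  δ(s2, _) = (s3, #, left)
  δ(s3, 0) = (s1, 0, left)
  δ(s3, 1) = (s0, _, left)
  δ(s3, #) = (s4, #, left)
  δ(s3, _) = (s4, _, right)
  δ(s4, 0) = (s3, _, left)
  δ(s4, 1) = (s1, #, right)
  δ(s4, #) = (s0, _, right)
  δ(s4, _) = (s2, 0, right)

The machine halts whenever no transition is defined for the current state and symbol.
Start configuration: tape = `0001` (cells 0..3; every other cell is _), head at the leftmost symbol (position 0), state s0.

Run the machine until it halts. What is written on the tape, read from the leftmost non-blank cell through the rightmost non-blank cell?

#001

state=s0 head=0 tape=_[0]001   (s0,0)→(s1,#,left)
state=s1 head=-1 tape=[_]#001   (s1,_)→(s3,#,right)
state=s3 head=0 tape=#[#]001   (s3,#)→(s4,#,left)
state=s4 head=-1 tape=[#]#001   (s4,#)→(s0,_,right)
state=s0 head=0 tape=_[#]001   (s0,#)→(s3,_,right)
state=s3 head=1 tape=__[0]01   (s3,0)→(s1,0,left)
state=s1 head=0 tape=_[_]001   (s1,_)→(s3,#,right)
state=s3 head=1 tape=_#[0]01   (s3,0)→(s1,0,left)
state=s1 head=0 tape=_[#]001
The non-blank tape span at halt is #001.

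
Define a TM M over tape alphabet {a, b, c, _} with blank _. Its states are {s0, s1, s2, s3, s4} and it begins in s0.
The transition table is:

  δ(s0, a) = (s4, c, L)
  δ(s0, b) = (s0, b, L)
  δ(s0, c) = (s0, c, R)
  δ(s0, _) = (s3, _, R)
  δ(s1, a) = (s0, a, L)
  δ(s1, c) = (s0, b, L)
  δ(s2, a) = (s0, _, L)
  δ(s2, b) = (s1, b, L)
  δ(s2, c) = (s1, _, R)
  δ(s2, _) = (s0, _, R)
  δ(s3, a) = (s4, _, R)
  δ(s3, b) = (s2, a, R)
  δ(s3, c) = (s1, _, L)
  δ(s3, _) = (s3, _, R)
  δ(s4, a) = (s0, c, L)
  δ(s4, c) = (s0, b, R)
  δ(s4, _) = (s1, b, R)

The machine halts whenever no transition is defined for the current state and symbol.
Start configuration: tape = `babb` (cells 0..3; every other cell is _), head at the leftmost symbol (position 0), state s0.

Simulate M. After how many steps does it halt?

s0 | __[b]abb   read b → write b, move L, go to s0
s0 | _[_]babb   read _ → write _, move R, go to s3
s3 | __[b]abb   read b → write a, move R, go to s2
s2 | __a[a]bb   read a → write _, move L, go to s0
s0 | __[a]_bb   read a → write c, move L, go to s4
s4 | _[_]c_bb   read _ → write b, move R, go to s1
s1 | _b[c]_bb   read c → write b, move L, go to s0
s0 | _[b]b_bb   read b → write b, move L, go to s0
s0 | [_]bb_bb   read _ → write _, move R, go to s3
s3 | _[b]b_bb   read b → write a, move R, go to s2
s2 | _a[b]_bb   read b → write b, move L, go to s1
s1 | _[a]b_bb   read a → write a, move L, go to s0
s0 | [_]ab_bb   read _ → write _, move R, go to s3
s3 | _[a]b_bb   read a → write _, move R, go to s4
s4 | __[b]_bb
M halts after 14 transitions.

14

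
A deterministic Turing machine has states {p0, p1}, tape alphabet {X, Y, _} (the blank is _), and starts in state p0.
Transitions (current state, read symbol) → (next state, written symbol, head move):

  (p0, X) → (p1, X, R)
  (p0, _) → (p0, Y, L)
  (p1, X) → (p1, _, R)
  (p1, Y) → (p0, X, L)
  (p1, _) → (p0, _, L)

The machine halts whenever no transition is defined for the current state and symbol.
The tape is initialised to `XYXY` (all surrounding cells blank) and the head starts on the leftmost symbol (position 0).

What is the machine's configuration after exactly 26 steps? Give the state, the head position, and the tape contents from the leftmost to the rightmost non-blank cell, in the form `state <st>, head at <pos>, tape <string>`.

state p0, head at 0, tape XXYY

p0 | [X]YXY_   read X → write X, move R, go to p1
p1 | X[Y]XY_   read Y → write X, move L, go to p0
p0 | [X]XXY_   read X → write X, move R, go to p1
p1 | X[X]XY_   read X → write _, move R, go to p1
p1 | X_[X]Y_   read X → write _, move R, go to p1
p1 | X__[Y]_   read Y → write X, move L, go to p0
p0 | X_[_]X_   read _ → write Y, move L, go to p0
p0 | X[_]YX_   read _ → write Y, move L, go to p0
p0 | [X]YYX_   read X → write X, move R, go to p1
p1 | X[Y]YX_   read Y → write X, move L, go to p0
p0 | [X]XYX_   read X → write X, move R, go to p1
p1 | X[X]YX_   read X → write _, move R, go to p1
p1 | X_[Y]X_   read Y → write X, move L, go to p0
p0 | X[_]XX_   read _ → write Y, move L, go to p0
p0 | [X]YXX_   read X → write X, move R, go to p1
p1 | X[Y]XX_   read Y → write X, move L, go to p0
p0 | [X]XXX_   read X → write X, move R, go to p1
p1 | X[X]XX_   read X → write _, move R, go to p1
p1 | X_[X]X_   read X → write _, move R, go to p1
p1 | X__[X]_   read X → write _, move R, go to p1
p1 | X___[_]   read _ → write _, move L, go to p0
p0 | X__[_]_   read _ → write Y, move L, go to p0
p0 | X_[_]Y_   read _ → write Y, move L, go to p0
p0 | X[_]YY_   read _ → write Y, move L, go to p0
p0 | [X]YYY_   read X → write X, move R, go to p1
p1 | X[Y]YY_   read Y → write X, move L, go to p0
p0 | [X]XYY_
After 26 steps: state p0, head at 0, tape XXYY.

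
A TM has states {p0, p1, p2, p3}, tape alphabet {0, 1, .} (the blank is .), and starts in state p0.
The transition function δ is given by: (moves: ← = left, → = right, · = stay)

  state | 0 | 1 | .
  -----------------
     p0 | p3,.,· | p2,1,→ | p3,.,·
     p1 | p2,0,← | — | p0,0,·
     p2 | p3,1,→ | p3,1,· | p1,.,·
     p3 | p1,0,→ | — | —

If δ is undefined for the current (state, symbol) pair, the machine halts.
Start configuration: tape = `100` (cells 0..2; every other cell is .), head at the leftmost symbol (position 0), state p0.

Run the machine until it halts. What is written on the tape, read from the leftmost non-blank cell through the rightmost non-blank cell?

110

p0 | [1]00.   read 1 → write 1, move →, go to p2
p2 | 1[0]0.   read 0 → write 1, move →, go to p3
p3 | 11[0].   read 0 → write 0, move →, go to p1
p1 | 110[.]   read . → write 0, move ·, go to p0
p0 | 110[0]   read 0 → write ., move ·, go to p3
p3 | 110[.]
The non-blank tape span at halt is 110.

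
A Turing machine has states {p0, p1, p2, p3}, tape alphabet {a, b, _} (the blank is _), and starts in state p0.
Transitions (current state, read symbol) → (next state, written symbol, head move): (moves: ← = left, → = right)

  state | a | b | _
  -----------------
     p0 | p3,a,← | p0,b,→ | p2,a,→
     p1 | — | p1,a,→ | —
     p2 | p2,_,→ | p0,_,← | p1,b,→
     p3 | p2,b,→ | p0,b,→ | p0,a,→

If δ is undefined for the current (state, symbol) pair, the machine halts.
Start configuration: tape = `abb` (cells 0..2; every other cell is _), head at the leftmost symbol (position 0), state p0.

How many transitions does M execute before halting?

9

p0 | _[a]bb_   read a → write a, move ←, go to p3
p3 | [_]abb_   read _ → write a, move →, go to p0
p0 | a[a]bb_   read a → write a, move ←, go to p3
p3 | [a]abb_   read a → write b, move →, go to p2
p2 | b[a]bb_   read a → write _, move →, go to p2
p2 | b_[b]b_   read b → write _, move ←, go to p0
p0 | b[_]_b_   read _ → write a, move →, go to p2
p2 | ba[_]b_   read _ → write b, move →, go to p1
p1 | bab[b]_   read b → write a, move →, go to p1
p1 | baba[_]
M halts after 9 transitions.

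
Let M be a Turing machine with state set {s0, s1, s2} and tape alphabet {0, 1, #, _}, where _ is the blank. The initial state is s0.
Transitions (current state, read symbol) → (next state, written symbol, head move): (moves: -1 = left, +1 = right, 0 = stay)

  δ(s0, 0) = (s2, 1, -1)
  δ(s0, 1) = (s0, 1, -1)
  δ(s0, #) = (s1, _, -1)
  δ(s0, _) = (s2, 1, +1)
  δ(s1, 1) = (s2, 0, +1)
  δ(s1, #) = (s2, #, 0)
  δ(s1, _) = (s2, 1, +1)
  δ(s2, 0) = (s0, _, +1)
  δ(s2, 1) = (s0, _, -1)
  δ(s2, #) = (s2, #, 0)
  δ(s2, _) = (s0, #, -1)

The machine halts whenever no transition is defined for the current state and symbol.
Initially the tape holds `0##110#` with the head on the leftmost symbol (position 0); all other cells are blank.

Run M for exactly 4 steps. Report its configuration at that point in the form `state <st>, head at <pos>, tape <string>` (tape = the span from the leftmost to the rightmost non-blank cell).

state s2, head at -1, tape 1#1##110#

s0 | __[0]##110#   read 0 → write 1, move -1, go to s2
s2 | _[_]1##110#   read _ → write #, move -1, go to s0
s0 | [_]#1##110#   read _ → write 1, move +1, go to s2
s2 | 1[#]1##110#   read # → write #, move 0, go to s2
s2 | 1[#]1##110#
After 4 steps: state s2, head at -1, tape 1#1##110#.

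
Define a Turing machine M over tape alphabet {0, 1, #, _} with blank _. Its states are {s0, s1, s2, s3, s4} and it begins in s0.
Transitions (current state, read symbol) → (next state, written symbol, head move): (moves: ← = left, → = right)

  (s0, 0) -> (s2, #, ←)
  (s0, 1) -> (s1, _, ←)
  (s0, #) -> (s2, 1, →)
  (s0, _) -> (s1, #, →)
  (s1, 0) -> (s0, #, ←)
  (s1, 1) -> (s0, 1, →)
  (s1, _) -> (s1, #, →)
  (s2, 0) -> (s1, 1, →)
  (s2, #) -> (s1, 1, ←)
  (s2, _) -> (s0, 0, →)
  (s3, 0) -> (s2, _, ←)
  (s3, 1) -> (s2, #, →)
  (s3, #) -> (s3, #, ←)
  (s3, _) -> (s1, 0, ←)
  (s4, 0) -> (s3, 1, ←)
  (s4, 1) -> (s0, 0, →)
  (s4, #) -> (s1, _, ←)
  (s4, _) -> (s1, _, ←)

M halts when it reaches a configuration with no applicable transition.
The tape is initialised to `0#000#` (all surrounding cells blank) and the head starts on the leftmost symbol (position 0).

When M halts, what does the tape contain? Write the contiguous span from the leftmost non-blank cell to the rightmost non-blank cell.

state=s0 head=0 tape=_[0]#000#   (s0,0)→(s2,#,←)
state=s2 head=-1 tape=[_]##000#   (s2,_)→(s0,0,→)
state=s0 head=0 tape=0[#]#000#   (s0,#)→(s2,1,→)
state=s2 head=1 tape=01[#]000#   (s2,#)→(s1,1,←)
state=s1 head=0 tape=0[1]1000#   (s1,1)→(s0,1,→)
state=s0 head=1 tape=01[1]000#   (s0,1)→(s1,_,←)
state=s1 head=0 tape=0[1]_000#   (s1,1)→(s0,1,→)
state=s0 head=1 tape=01[_]000#   (s0,_)→(s1,#,→)
state=s1 head=2 tape=01#[0]00#   (s1,0)→(s0,#,←)
state=s0 head=1 tape=01[#]#00#   (s0,#)→(s2,1,→)
state=s2 head=2 tape=011[#]00#   (s2,#)→(s1,1,←)
state=s1 head=1 tape=01[1]100#   (s1,1)→(s0,1,→)
state=s0 head=2 tape=011[1]00#   (s0,1)→(s1,_,←)
state=s1 head=1 tape=01[1]_00#   (s1,1)→(s0,1,→)
state=s0 head=2 tape=011[_]00#   (s0,_)→(s1,#,→)
state=s1 head=3 tape=011#[0]0#   (s1,0)→(s0,#,←)
state=s0 head=2 tape=011[#]#0#   (s0,#)→(s2,1,→)
state=s2 head=3 tape=0111[#]0#   (s2,#)→(s1,1,←)
state=s1 head=2 tape=011[1]10#   (s1,1)→(s0,1,→)
state=s0 head=3 tape=0111[1]0#   (s0,1)→(s1,_,←)
state=s1 head=2 tape=011[1]_0#   (s1,1)→(s0,1,→)
state=s0 head=3 tape=0111[_]0#   (s0,_)→(s1,#,→)
state=s1 head=4 tape=0111#[0]#   (s1,0)→(s0,#,←)
state=s0 head=3 tape=0111[#]##   (s0,#)→(s2,1,→)
state=s2 head=4 tape=01111[#]#   (s2,#)→(s1,1,←)
state=s1 head=3 tape=0111[1]1#   (s1,1)→(s0,1,→)
state=s0 head=4 tape=01111[1]#   (s0,1)→(s1,_,←)
state=s1 head=3 tape=0111[1]_#   (s1,1)→(s0,1,→)
state=s0 head=4 tape=01111[_]#   (s0,_)→(s1,#,→)
state=s1 head=5 tape=01111#[#]
The non-blank tape span at halt is 01111##.

01111##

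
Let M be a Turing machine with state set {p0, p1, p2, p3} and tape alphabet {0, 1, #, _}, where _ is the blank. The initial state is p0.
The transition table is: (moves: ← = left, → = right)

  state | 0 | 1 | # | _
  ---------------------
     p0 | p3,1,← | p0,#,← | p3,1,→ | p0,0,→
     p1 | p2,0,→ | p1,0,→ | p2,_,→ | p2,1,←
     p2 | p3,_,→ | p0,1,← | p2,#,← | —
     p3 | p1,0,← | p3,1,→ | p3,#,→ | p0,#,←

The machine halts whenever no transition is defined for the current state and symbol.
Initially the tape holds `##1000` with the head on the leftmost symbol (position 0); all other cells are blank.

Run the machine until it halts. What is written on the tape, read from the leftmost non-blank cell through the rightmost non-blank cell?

1#0_00

state=p0 head=0 tape=[#]#1000_   (p0,#)→(p3,1,→)
state=p3 head=1 tape=1[#]1000_   (p3,#)→(p3,#,→)
state=p3 head=2 tape=1#[1]000_   (p3,1)→(p3,1,→)
state=p3 head=3 tape=1#1[0]00_   (p3,0)→(p1,0,←)
state=p1 head=2 tape=1#[1]000_   (p1,1)→(p1,0,→)
state=p1 head=3 tape=1#0[0]00_   (p1,0)→(p2,0,→)
state=p2 head=4 tape=1#00[0]0_   (p2,0)→(p3,_,→)
state=p3 head=5 tape=1#00_[0]_   (p3,0)→(p1,0,←)
state=p1 head=4 tape=1#00[_]0_   (p1,_)→(p2,1,←)
state=p2 head=3 tape=1#0[0]10_   (p2,0)→(p3,_,→)
state=p3 head=4 tape=1#0_[1]0_   (p3,1)→(p3,1,→)
state=p3 head=5 tape=1#0_1[0]_   (p3,0)→(p1,0,←)
state=p1 head=4 tape=1#0_[1]0_   (p1,1)→(p1,0,→)
state=p1 head=5 tape=1#0_0[0]_   (p1,0)→(p2,0,→)
state=p2 head=6 tape=1#0_00[_]
The non-blank tape span at halt is 1#0_00.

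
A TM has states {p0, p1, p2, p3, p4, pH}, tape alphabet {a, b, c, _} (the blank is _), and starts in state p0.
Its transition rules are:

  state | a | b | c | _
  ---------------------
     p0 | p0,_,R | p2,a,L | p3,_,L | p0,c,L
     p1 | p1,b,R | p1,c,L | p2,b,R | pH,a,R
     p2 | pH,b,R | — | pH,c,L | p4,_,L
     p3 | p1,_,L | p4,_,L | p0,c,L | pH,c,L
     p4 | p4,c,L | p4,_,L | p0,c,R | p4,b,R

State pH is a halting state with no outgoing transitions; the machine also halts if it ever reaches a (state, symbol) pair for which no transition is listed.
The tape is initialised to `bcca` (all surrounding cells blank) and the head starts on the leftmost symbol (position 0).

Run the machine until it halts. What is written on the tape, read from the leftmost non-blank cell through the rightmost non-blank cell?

bbac_ca

state=p0 head=0 tape=___[b]cca   (p0,b)→(p2,a,L)
state=p2 head=-1 tape=__[_]acca   (p2,_)→(p4,_,L)
state=p4 head=-2 tape=_[_]_acca   (p4,_)→(p4,b,R)
state=p4 head=-1 tape=_b[_]acca   (p4,_)→(p4,b,R)
state=p4 head=0 tape=_bb[a]cca   (p4,a)→(p4,c,L)
state=p4 head=-1 tape=_b[b]ccca   (p4,b)→(p4,_,L)
state=p4 head=-2 tape=_[b]_ccca   (p4,b)→(p4,_,L)
state=p4 head=-3 tape=[_]__ccca   (p4,_)→(p4,b,R)
state=p4 head=-2 tape=b[_]_ccca   (p4,_)→(p4,b,R)
state=p4 head=-1 tape=bb[_]ccca   (p4,_)→(p4,b,R)
state=p4 head=0 tape=bbb[c]cca   (p4,c)→(p0,c,R)
state=p0 head=1 tape=bbbc[c]ca   (p0,c)→(p3,_,L)
state=p3 head=0 tape=bbb[c]_ca   (p3,c)→(p0,c,L)
state=p0 head=-1 tape=bb[b]c_ca   (p0,b)→(p2,a,L)
state=p2 head=-2 tape=b[b]ac_ca
The non-blank tape span at halt is bbac_ca.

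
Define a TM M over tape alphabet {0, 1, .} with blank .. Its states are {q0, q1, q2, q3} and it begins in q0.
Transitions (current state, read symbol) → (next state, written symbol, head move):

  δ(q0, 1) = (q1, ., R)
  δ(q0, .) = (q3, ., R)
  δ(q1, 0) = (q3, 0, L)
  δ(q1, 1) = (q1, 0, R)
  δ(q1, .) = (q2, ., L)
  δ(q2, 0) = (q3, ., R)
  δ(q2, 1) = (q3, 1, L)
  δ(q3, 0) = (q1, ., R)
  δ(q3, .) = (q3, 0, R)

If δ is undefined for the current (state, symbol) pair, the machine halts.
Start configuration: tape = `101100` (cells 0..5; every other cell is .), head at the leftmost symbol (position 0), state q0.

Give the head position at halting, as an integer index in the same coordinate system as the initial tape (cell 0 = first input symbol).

5

state=q0 head=0 tape=[1]01100.   (q0,1)→(q1,.,R)
state=q1 head=1 tape=.[0]1100.   (q1,0)→(q3,0,L)
state=q3 head=0 tape=[.]01100.   (q3,.)→(q3,0,R)
state=q3 head=1 tape=0[0]1100.   (q3,0)→(q1,.,R)
state=q1 head=2 tape=0.[1]100.   (q1,1)→(q1,0,R)
state=q1 head=3 tape=0.0[1]00.   (q1,1)→(q1,0,R)
state=q1 head=4 tape=0.00[0]0.   (q1,0)→(q3,0,L)
state=q3 head=3 tape=0.0[0]00.   (q3,0)→(q1,.,R)
state=q1 head=4 tape=0.0.[0]0.   (q1,0)→(q3,0,L)
state=q3 head=3 tape=0.0[.]00.   (q3,.)→(q3,0,R)
state=q3 head=4 tape=0.00[0]0.   (q3,0)→(q1,.,R)
state=q1 head=5 tape=0.00.[0].   (q1,0)→(q3,0,L)
state=q3 head=4 tape=0.00[.]0.   (q3,.)→(q3,0,R)
state=q3 head=5 tape=0.000[0].   (q3,0)→(q1,.,R)
state=q1 head=6 tape=0.000.[.]   (q1,.)→(q2,.,L)
state=q2 head=5 tape=0.000[.].
At halt the head is at cell 5.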